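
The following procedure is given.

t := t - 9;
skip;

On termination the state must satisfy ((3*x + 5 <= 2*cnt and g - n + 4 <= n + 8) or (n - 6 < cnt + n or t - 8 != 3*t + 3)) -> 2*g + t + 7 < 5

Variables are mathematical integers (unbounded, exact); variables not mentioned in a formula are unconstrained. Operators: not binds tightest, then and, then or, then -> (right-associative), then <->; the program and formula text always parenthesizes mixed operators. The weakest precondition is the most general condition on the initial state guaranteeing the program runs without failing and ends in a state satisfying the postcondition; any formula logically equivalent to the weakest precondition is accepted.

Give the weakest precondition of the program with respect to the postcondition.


Working backward. After the program, the postcondition ((3*x + 5 <= 2*cnt and g - n + 4 <= n + 8) or (n - 6 < cnt + n or t - 8 != 3*t + 3)) -> 2*g + t + 7 < 5 must hold; in canonical form it is ((3*x <= 2*cnt - 5 and g <= 2*n + 4) or cnt > -6 or 2*t != -11) -> 2*g + t < -2.
Before skip: ((3*x <= 2*cnt - 5 and g <= 2*n + 4) or cnt > -6 or 2*t != -11) -> 2*g + t < -2
Before t := t - 9: ((3*x <= 2*cnt - 5 and g <= 2*n + 4) or cnt > -6 or 2*t != 7) -> 2*g + t < 7
Answer: WP = ((3*x <= 2*cnt - 5 and g <= 2*n + 4) or cnt > -6 or 2*t != 7) -> 2*g + t < 7


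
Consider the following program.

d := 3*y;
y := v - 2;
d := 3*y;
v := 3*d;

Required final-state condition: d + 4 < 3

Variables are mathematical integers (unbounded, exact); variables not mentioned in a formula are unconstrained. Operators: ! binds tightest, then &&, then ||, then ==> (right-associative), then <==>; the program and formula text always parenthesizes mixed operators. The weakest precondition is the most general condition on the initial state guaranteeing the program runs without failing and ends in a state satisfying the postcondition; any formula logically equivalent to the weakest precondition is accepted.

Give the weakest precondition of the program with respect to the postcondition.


Working backward. After the program, the postcondition d + 4 < 3 must hold; in canonical form it is d < -1.
Before v := 3*d: d < -1
Before d := 3*y: 3*y < -1
Before y := v - 2: 3*v < 5
Before d := 3*y: 3*v < 5
Answer: WP = 3*v < 5


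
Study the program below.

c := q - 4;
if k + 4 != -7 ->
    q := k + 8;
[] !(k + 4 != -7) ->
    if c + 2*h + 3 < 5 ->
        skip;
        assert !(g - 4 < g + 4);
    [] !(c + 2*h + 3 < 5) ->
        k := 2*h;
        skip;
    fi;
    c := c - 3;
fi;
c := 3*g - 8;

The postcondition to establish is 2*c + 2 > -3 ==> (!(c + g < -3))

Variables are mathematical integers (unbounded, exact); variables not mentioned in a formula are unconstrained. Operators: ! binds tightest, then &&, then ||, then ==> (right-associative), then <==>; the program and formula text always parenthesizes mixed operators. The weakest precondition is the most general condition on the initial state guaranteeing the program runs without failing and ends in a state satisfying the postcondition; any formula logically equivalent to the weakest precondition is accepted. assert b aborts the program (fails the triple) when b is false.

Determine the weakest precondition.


Working backward. After the program, the postcondition 2*c + 2 > -3 ==> (!(c + g < -3)) must hold; in canonical form it is 2*c > -5 ==> (!(c + g < -3)).
Before c := 3*g - 8: 6*g > 11 ==> (!(4*g < 5))
Then branch requires 6*g > 11 ==> (!(4*g < 5)); else branch requires (!(c + 2*h < 2)) && ((!(c + 2*h < 2)) ==> (6*g > 11 ==> (!(4*g < 5)))).
Before the if: (k != -11 ==> (6*g > 11 ==> (!(4*g < 5)))) && ((!(k != -11)) ==> ((!(c + 2*h < 2)) && ((!(c + 2*h < 2)) ==> (6*g > 11 ==> (!(4*g < 5))))))
Before c := q - 4: (k != -11 ==> (6*g > 11 ==> (!(4*g < 5)))) && ((!(k != -11)) ==> ((!(2*h + q < 6)) && ((!(2*h + q < 6)) ==> (6*g > 11 ==> (!(4*g < 5))))))
Answer: WP = (k != -11 ==> (6*g > 11 ==> (!(4*g < 5)))) && ((!(k != -11)) ==> ((!(2*h + q < 6)) && ((!(2*h + q < 6)) ==> (6*g > 11 ==> (!(4*g < 5))))))


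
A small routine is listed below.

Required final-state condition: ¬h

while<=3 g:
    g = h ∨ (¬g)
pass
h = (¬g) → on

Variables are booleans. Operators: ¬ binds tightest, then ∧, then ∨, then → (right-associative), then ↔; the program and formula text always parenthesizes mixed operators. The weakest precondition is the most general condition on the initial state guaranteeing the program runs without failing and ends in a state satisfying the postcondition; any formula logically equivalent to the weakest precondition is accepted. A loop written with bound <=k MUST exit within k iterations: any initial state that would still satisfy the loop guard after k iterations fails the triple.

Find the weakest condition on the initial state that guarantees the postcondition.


Working backward. After the program, ¬h must hold.
Before h := (¬g) → on: ¬((¬g) → on)
Before skip: ¬((¬g) → on)
Before the loop (bound <=3), unroll the exhaustion recursion (WP_0 = exit-now case; WP_j = one more guarded iteration, up to j = 3):
  WP_0: (¬g) ∧ (¬((¬g) → on))
  WP_1: (g → ((¬(h ∨ (¬g))) ∧ (¬((¬(h ∨ (¬g))) → on)))) ∧ ((¬g) → (¬((¬g) → on)))
  WP_2: (g → (((h ∨ (¬g)) → ((¬(h ∨ (¬(h ∨ (¬g))))) ∧ (¬((¬(h ∨ (¬(h ∨ (¬g))))) → on)))) ∧ ((¬(h ∨ (¬g))) → (¬((¬(h ∨ (¬g))) → on))))) ∧ ((¬g) → (¬((¬g) → on)))
  WP_3: (g → (((h ∨ (¬g)) → (((h ∨ (¬(h ∨ (¬g)))) → ((¬(h ∨ (¬(h ∨ (¬(h ∨ (¬g))))))) ∧ (¬((¬(h ∨ (¬(h ∨ (¬(h ∨ (¬g))))))) → on)))) ∧ ((¬(h ∨ (¬(h ∨ (¬g))))) → (¬((¬(h ∨ (¬(h ∨ (¬g))))) → on))))) ∧ ((¬(h ∨ (¬g))) → (¬((¬(h ∨ (¬g))) → on))))) ∧ ((¬g) → (¬((¬g) → on)))
So before the loop: (g → (((h ∨ (¬g)) → (((h ∨ (¬(h ∨ (¬g)))) → ((¬(h ∨ (¬(h ∨ (¬(h ∨ (¬g))))))) ∧ (¬((¬(h ∨ (¬(h ∨ (¬(h ∨ (¬g))))))) → on)))) ∧ ((¬(h ∨ (¬(h ∨ (¬g))))) → (¬((¬(h ∨ (¬(h ∨ (¬g))))) → on))))) ∧ ((¬(h ∨ (¬g))) → (¬((¬(h ∨ (¬g))) → on))))) ∧ ((¬g) → (¬((¬g) → on)))
Answer: WP = (g → (((h ∨ (¬g)) → (((h ∨ (¬(h ∨ (¬g)))) → ((¬(h ∨ (¬(h ∨ (¬(h ∨ (¬g))))))) ∧ (¬((¬(h ∨ (¬(h ∨ (¬(h ∨ (¬g))))))) → on)))) ∧ ((¬(h ∨ (¬(h ∨ (¬g))))) → (¬((¬(h ∨ (¬(h ∨ (¬g))))) → on))))) ∧ ((¬(h ∨ (¬g))) → (¬((¬(h ∨ (¬g))) → on))))) ∧ ((¬g) → (¬((¬g) → on)))


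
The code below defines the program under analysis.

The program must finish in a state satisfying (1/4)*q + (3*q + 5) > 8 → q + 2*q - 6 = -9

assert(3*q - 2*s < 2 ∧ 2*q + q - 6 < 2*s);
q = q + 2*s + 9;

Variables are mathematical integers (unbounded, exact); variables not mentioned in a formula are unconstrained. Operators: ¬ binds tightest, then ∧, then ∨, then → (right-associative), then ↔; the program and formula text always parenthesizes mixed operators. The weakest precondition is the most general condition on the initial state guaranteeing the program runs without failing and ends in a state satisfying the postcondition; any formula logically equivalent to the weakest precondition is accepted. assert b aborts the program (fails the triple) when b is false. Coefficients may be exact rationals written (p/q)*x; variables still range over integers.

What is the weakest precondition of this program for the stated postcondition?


Working backward. After the program, the postcondition (1/4)*q + (3*q + 5) > 8 → q + 2*q - 6 = -9 must hold; in canonical form it is (13/4)*q > 3 → 3*q = -3.
Before q := q + 2*s + 9: (13/4)*q + (13/2)*s > -105/4 → 3*q + 6*s = -30
Before assert 3*q - 2*s < 2 ∧ 2*q + q - 6 < 2*s: 3*q < 2*s + 2 ∧ 3*q < 2*s + 6 ∧ ((13/4)*q + (13/2)*s > -105/4 → 3*q + 6*s = -30)
Answer: WP = 3*q < 2*s + 2 ∧ 3*q < 2*s + 6 ∧ ((13/4)*q + (13/2)*s > -105/4 → 3*q + 6*s = -30)


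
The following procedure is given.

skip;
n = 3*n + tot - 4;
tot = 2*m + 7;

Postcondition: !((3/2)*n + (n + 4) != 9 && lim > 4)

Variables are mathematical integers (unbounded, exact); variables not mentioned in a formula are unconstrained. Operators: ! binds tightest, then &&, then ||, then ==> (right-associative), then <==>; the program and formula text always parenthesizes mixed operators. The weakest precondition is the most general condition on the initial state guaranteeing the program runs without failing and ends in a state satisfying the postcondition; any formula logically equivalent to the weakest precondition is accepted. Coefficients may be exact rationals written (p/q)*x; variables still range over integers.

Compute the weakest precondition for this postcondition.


Working backward. After the program, the postcondition !((3/2)*n + (n + 4) != 9 && lim > 4) must hold; in canonical form it is !((5/2)*n != 5 && lim > 4).
Before tot := 2*m + 7: !((5/2)*n != 5 && lim > 4)
Before n := 3*n + tot - 4: !((15/2)*n + (5/2)*tot != 15 && lim > 4)
Before skip: !((15/2)*n + (5/2)*tot != 15 && lim > 4)
Answer: WP = !((15/2)*n + (5/2)*tot != 15 && lim > 4)


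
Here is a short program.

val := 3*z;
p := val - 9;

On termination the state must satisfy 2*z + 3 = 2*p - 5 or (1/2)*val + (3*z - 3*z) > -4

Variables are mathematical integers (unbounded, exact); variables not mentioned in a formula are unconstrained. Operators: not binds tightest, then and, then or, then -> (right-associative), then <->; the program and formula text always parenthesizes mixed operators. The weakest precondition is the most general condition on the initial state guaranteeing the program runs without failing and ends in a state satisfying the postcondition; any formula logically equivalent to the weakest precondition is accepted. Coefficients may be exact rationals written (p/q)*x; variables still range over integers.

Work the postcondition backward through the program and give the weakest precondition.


Working backward. After the program, the postcondition 2*z + 3 = 2*p - 5 or (1/2)*val + (3*z - 3*z) > -4 must hold; in canonical form it is 2*z = 2*p - 8 or (1/2)*val > -4.
Before p := val - 9: 2*z = 2*val - 26 or (1/2)*val > -4
Before val := 3*z: 4*z = 26 or (3/2)*z > -4
Answer: WP = 4*z = 26 or (3/2)*z > -4


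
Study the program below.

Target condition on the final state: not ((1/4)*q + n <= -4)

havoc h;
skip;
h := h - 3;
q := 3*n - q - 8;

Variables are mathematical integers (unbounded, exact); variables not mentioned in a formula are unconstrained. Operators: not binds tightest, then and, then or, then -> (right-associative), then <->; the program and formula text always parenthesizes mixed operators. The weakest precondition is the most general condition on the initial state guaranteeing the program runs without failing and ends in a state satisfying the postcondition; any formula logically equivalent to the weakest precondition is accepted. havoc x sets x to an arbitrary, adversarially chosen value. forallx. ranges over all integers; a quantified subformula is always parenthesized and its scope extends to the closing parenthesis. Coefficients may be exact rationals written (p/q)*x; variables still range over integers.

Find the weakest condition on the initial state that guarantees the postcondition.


Working backward. After the program, the postcondition not ((1/4)*q + n <= -4) must hold; in canonical form it is not (n + (1/4)*q <= -4).
Before q := 3*n - q - 8: not ((7/4)*n <= (1/4)*q - 2)
Before h := h - 3: not ((7/4)*n <= (1/4)*q - 2)
Before skip: not ((7/4)*n <= (1/4)*q - 2)
Before havoc h: not ((7/4)*n <= (1/4)*q - 2)
Answer: WP = not ((7/4)*n <= (1/4)*q - 2)


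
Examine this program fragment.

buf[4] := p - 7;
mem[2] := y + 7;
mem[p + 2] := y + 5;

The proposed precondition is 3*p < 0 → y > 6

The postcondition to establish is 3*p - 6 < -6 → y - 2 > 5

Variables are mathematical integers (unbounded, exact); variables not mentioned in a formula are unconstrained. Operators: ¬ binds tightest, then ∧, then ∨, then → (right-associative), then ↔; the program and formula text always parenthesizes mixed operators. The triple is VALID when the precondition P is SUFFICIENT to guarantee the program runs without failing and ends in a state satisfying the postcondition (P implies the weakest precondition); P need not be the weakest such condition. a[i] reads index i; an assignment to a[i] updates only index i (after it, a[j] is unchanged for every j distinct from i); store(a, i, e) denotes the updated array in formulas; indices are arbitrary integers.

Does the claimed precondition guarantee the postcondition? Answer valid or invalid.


Working backward. After the program, the postcondition 3*p - 6 < -6 → y - 2 > 5 must hold; in canonical form it is 3*p < 0 → y > 7.
Before mem[p + 2] := y + 5: 3*p < 0 → y > 7
Before mem[2] := y + 7: 3*p < 0 → y > 7
Before buf[4] := p - 7: 3*p < 0 → y > 7
The weakest precondition is 3*p < 0 → y > 7.
Check whether 3*p < 0 → y > 6 implies it.
Countermodel: at the initial state p = -1, y = 7, the precondition holds but the weakest precondition fails.
Answer: invalid


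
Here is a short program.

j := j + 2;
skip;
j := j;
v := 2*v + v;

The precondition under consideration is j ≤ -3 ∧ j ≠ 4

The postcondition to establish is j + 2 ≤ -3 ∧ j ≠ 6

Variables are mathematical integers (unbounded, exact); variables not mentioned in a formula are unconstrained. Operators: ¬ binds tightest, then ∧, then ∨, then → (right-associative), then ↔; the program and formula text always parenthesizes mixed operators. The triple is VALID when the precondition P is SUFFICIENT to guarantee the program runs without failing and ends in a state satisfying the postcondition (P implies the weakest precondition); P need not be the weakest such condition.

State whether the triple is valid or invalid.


Working backward. After the program, the postcondition j + 2 ≤ -3 ∧ j ≠ 6 must hold; in canonical form it is j ≤ -5 ∧ j ≠ 6.
Before v := 2*v + v: j ≤ -5 ∧ j ≠ 6
Before j := j: j ≤ -5 ∧ j ≠ 6
Before skip: j ≤ -5 ∧ j ≠ 6
Before j := j + 2: j ≤ -7 ∧ j ≠ 4
The weakest precondition is j ≤ -7 ∧ j ≠ 4.
Check whether j ≤ -3 ∧ j ≠ 4 implies it.
Countermodel: at the initial state j = -6, the precondition holds but the weakest precondition fails.
Answer: invalid


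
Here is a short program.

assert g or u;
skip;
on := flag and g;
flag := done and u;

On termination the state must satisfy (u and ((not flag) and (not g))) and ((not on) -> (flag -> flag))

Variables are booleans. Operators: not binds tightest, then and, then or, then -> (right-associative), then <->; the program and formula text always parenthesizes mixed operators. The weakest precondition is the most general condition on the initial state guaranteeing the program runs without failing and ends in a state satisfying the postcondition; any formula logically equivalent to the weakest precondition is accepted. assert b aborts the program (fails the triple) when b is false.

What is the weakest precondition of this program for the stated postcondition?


Working backward. After the program, the postcondition (u and ((not flag) and (not g))) and ((not on) -> (flag -> flag)) must hold; in canonical form it is u and (not flag) and (not g).
Before flag := done and u: u and (not (done and u)) and (not g)
Before on := flag and g: u and (not (done and u)) and (not g)
Before skip: u and (not (done and u)) and (not g)
Before assert g or u: (g or u) and u and (not (done and u)) and (not g)
Answer: WP = (g or u) and u and (not (done and u)) and (not g)


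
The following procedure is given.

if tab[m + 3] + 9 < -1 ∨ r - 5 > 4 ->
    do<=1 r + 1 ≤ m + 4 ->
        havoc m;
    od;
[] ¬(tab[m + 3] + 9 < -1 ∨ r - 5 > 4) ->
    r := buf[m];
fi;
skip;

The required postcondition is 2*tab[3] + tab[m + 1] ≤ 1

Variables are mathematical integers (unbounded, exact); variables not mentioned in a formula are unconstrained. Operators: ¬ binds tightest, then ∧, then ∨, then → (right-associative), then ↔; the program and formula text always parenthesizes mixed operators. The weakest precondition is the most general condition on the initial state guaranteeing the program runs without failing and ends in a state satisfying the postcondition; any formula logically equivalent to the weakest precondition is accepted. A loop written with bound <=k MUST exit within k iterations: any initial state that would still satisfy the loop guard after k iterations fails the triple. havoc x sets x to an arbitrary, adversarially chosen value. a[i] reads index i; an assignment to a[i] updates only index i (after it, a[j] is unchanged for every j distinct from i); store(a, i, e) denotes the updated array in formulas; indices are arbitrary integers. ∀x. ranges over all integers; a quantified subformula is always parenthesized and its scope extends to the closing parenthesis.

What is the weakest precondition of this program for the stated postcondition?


Working backward. After the program, the postcondition 2*tab[3] + tab[m + 1] ≤ 1 must hold; in canonical form it is tab[m + 1] + 2*tab[3] ≤ 1.
Before skip: tab[m + 1] + 2*tab[3] ≤ 1
Then branch requires (r ≤ m + 3 → (∀m_1. ((¬(r ≤ m_1 + 3)) ∧ tab[m_1 + 1] + 2*tab[3] ≤ 1))) ∧ ((¬(r ≤ m + 3)) → tab[m + 1] + 2*tab[3] ≤ 1); else branch requires tab[m + 1] + 2*tab[3] ≤ 1.
Before the if: ((tab[m + 3] < -10 ∨ r > 9) → ((r ≤ m + 3 → (∀m_1. ((¬(r ≤ m_1 + 3)) ∧ tab[m_1 + 1] + 2*tab[3] ≤ 1))) ∧ ((¬(r ≤ m + 3)) → tab[m + 1] + 2*tab[3] ≤ 1))) ∧ ((¬(tab[m + 3] < -10 ∨ r > 9)) → tab[m + 1] + 2*tab[3] ≤ 1)
Answer: WP = ((tab[m + 3] < -10 ∨ r > 9) → ((r ≤ m + 3 → (∀m_1. ((¬(r ≤ m_1 + 3)) ∧ tab[m_1 + 1] + 2*tab[3] ≤ 1))) ∧ ((¬(r ≤ m + 3)) → tab[m + 1] + 2*tab[3] ≤ 1))) ∧ ((¬(tab[m + 3] < -10 ∨ r > 9)) → tab[m + 1] + 2*tab[3] ≤ 1)


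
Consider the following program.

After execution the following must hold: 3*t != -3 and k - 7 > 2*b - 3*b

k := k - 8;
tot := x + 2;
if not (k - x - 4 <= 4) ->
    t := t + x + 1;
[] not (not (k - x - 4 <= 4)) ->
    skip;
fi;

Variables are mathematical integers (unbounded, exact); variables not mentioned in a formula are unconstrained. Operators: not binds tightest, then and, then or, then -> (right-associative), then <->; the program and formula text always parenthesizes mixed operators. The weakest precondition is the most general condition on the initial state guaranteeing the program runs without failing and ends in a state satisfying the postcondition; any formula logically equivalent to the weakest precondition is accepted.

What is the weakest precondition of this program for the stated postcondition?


Working backward. After the program, the postcondition 3*t != -3 and k - 7 > 2*b - 3*b must hold; in canonical form it is 3*t != -3 and b + k > 7.
Then branch requires 3*t + 3*x != -6 and b + k > 7; else branch requires 3*t != -3 and b + k > 7.
Before the if: ((not (k <= x + 8)) -> (3*t + 3*x != -6 and b + k > 7)) and (k <= x + 8 -> (3*t != -3 and b + k > 7))
Before tot := x + 2: ((not (k <= x + 8)) -> (3*t + 3*x != -6 and b + k > 7)) and (k <= x + 8 -> (3*t != -3 and b + k > 7))
Before k := k - 8: ((not (k <= x + 16)) -> (3*t + 3*x != -6 and b + k > 15)) and (k <= x + 16 -> (3*t != -3 and b + k > 15))
Answer: WP = ((not (k <= x + 16)) -> (3*t + 3*x != -6 and b + k > 15)) and (k <= x + 16 -> (3*t != -3 and b + k > 15))


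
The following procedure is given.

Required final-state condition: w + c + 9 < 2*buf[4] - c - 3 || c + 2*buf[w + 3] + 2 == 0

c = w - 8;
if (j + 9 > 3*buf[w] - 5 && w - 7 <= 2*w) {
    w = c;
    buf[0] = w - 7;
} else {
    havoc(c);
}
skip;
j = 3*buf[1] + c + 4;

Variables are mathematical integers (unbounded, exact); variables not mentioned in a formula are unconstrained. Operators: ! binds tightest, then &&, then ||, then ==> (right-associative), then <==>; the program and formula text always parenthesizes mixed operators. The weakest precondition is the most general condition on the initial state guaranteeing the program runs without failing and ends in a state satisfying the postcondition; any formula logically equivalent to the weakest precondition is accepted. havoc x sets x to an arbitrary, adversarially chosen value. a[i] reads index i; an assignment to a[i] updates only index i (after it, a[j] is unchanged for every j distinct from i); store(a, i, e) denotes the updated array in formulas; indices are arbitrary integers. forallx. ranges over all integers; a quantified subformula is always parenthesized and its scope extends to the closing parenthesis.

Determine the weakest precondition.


Working backward. After the program, the postcondition w + c + 9 < 2*buf[4] - c - 3 || c + 2*buf[w + 3] + 2 == 0 must hold; in canonical form it is 2*c + w < 2*buf[4] - 12 || 2*buf[w + 3] + c == -2.
Before j := 3*buf[1] + c + 4: 2*c + w < 2*buf[4] - 12 || 2*buf[w + 3] + c == -2
Before skip: 2*c + w < 2*buf[4] - 12 || 2*buf[w + 3] + c == -2
Then branch requires 3*c < 2*buf[4] - 12 || 2*store(buf, 0, c - 7)[c + 3] + c == -2; else branch requires forall c_1. (2*c_1 + w < 2*buf[4] - 12 || 2*buf[w + 3] + c_1 == -2).
Before the if: ((j > 3*buf[w] - 14 && w >= -7) ==> (3*c < 2*buf[4] - 12 || 2*store(buf, 0, c - 7)[c + 3] + c == -2)) && ((!(j > 3*buf[w] - 14 && w >= -7)) ==> (forall c_1. (2*c_1 + w < 2*buf[4] - 12 || 2*buf[w + 3] + c_1 == -2)))
Before c := w - 8: ((j > 3*buf[w] - 14 && w >= -7) ==> (3*w < 2*buf[4] + 12 || 2*store(buf, 0, w - 15)[w - 5] + w == 6)) && ((!(j > 3*buf[w] - 14 && w >= -7)) ==> (forall c_1. (2*c_1 + w < 2*buf[4] - 12 || 2*buf[w + 3] + c_1 == -2)))
Answer: WP = ((j > 3*buf[w] - 14 && w >= -7) ==> (3*w < 2*buf[4] + 12 || 2*store(buf, 0, w - 15)[w - 5] + w == 6)) && ((!(j > 3*buf[w] - 14 && w >= -7)) ==> (forall c_1. (2*c_1 + w < 2*buf[4] - 12 || 2*buf[w + 3] + c_1 == -2)))


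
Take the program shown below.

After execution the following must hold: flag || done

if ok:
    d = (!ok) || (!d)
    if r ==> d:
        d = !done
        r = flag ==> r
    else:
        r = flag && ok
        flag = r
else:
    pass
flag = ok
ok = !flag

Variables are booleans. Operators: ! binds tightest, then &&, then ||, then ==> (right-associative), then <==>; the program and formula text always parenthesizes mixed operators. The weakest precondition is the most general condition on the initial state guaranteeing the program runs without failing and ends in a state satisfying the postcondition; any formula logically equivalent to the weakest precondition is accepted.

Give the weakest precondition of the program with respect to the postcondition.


Working backward. After the program, flag || done must hold.
Before ok := !flag: flag || done
Before flag := ok: ok || done
Then branch requires ((r ==> ((!ok) || (!d))) ==> (ok || done)) && ((!(r ==> ((!ok) || (!d)))) ==> (ok || done)); else branch requires ok || done.
Before the if: (ok ==> (((r ==> ((!ok) || (!d))) ==> (ok || done)) && ((!(r ==> ((!ok) || (!d)))) ==> (ok || done)))) && ((!ok) ==> (ok || done))
Answer: WP = (ok ==> (((r ==> ((!ok) || (!d))) ==> (ok || done)) && ((!(r ==> ((!ok) || (!d)))) ==> (ok || done)))) && ((!ok) ==> (ok || done))


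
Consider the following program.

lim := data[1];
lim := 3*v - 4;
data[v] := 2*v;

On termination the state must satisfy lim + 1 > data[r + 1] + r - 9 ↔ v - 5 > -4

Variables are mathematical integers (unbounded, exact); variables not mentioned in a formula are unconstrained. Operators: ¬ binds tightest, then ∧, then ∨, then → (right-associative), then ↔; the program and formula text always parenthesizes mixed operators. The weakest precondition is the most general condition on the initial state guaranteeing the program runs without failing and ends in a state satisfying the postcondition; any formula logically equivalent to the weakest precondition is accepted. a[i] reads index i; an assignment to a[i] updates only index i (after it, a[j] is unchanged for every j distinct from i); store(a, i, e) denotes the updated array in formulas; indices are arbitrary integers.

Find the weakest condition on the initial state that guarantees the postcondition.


Working backward. After the program, the postcondition lim + 1 > data[r + 1] + r - 9 ↔ v - 5 > -4 must hold; in canonical form it is lim > data[r + 1] + r - 10 ↔ v > 1.
Before data[v] := 2*v: lim > store(data, v, 2*v)[r + 1] + r - 10 ↔ v > 1
Before lim := 3*v - 4: 3*v > store(data, v, 2*v)[r + 1] + r - 6 ↔ v > 1
Before lim := data[1]: 3*v > store(data, v, 2*v)[r + 1] + r - 6 ↔ v > 1
Answer: WP = 3*v > store(data, v, 2*v)[r + 1] + r - 6 ↔ v > 1


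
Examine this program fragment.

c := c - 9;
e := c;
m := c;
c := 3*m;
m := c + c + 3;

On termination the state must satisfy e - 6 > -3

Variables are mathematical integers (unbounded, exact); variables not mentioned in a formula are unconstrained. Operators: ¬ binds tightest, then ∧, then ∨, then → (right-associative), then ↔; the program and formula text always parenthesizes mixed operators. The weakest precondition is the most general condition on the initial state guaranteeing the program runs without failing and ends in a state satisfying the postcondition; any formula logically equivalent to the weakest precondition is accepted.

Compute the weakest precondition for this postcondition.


Working backward. After the program, the postcondition e - 6 > -3 must hold; in canonical form it is e > 3.
Before m := c + c + 3: e > 3
Before c := 3*m: e > 3
Before m := c: e > 3
Before e := c: c > 3
Before c := c - 9: c > 12
Answer: WP = c > 12


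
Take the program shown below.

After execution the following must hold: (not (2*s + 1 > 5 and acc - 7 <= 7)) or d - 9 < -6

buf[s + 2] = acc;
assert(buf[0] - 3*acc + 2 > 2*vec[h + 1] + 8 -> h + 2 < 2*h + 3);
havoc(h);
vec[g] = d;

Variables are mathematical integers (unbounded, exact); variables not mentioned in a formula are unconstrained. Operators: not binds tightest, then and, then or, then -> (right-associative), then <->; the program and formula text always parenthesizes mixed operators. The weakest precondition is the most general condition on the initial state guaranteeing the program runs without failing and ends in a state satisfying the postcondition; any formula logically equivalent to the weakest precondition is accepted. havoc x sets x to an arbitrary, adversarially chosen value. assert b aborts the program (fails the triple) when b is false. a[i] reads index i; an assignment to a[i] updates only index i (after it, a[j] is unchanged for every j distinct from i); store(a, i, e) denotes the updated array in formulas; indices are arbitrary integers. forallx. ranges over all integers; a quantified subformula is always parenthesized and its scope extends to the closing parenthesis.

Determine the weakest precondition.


Working backward. After the program, the postcondition (not (2*s + 1 > 5 and acc - 7 <= 7)) or d - 9 < -6 must hold; in canonical form it is (not (2*s > 4 and acc <= 14)) or d < 3.
Before vec[g] := d: (not (2*s > 4 and acc <= 14)) or d < 3
Before havoc h: (not (2*s > 4 and acc <= 14)) or d < 3
Before assert buf[0] - 3*acc + 2 > 2*vec[h + 1] + 8 -> h + 2 < 2*h + 3: (buf[0] > 2*vec[h + 1] + 3*acc + 6 -> h > -1) and ((not (2*s > 4 and acc <= 14)) or d < 3)
Before buf[s + 2] := acc: (store(buf, s + 2, acc)[0] > 2*vec[h + 1] + 3*acc + 6 -> h > -1) and ((not (2*s > 4 and acc <= 14)) or d < 3)
Answer: WP = (store(buf, s + 2, acc)[0] > 2*vec[h + 1] + 3*acc + 6 -> h > -1) and ((not (2*s > 4 and acc <= 14)) or d < 3)


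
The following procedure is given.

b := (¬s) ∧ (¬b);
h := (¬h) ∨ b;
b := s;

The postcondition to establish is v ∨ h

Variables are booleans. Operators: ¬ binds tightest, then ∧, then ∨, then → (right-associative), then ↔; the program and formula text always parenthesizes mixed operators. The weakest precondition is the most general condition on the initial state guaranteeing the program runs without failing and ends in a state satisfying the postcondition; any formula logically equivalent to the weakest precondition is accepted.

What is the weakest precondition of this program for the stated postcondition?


Working backward. After the program, v ∨ h must hold.
Before b := s: v ∨ h
Before h := (¬h) ∨ b: v ∨ (¬h) ∨ b
Before b := (¬s) ∧ (¬b): v ∨ (¬h) ∨ ((¬s) ∧ (¬b))
Answer: WP = v ∨ (¬h) ∨ ((¬s) ∧ (¬b))


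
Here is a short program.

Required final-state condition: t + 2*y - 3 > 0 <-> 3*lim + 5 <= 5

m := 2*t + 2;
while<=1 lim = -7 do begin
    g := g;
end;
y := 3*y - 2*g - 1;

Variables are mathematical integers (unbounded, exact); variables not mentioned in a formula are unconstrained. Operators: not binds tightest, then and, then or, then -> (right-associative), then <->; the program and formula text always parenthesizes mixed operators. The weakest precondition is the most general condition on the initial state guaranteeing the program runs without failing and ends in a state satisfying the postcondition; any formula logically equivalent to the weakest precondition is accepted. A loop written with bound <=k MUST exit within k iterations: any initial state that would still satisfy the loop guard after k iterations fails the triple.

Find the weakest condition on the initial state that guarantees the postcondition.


Working backward. After the program, the postcondition t + 2*y - 3 > 0 <-> 3*lim + 5 <= 5 must hold; in canonical form it is t + 2*y > 3 <-> 3*lim <= 0.
Before y := 3*y - 2*g - 1: t + 6*y > 4*g + 5 <-> 3*lim <= 0
Before the loop (bound <=1), unroll the exhaustion recursion (WP_0 = exit-now case; WP_j = one more guarded iteration, up to j = 1):
  WP_0: (not (lim = -7)) and (t + 6*y > 4*g + 5 <-> 3*lim <= 0)
  WP_1: (lim = -7 -> ((not (lim = -7)) and (t + 6*y > 4*g + 5 <-> 3*lim <= 0))) and ((not (lim = -7)) -> (t + 6*y > 4*g + 5 <-> 3*lim <= 0))
So before the loop: (lim = -7 -> ((not (lim = -7)) and (t + 6*y > 4*g + 5 <-> 3*lim <= 0))) and ((not (lim = -7)) -> (t + 6*y > 4*g + 5 <-> 3*lim <= 0))
Before m := 2*t + 2: (lim = -7 -> ((not (lim = -7)) and (t + 6*y > 4*g + 5 <-> 3*lim <= 0))) and ((not (lim = -7)) -> (t + 6*y > 4*g + 5 <-> 3*lim <= 0))
Answer: WP = (lim = -7 -> ((not (lim = -7)) and (t + 6*y > 4*g + 5 <-> 3*lim <= 0))) and ((not (lim = -7)) -> (t + 6*y > 4*g + 5 <-> 3*lim <= 0))


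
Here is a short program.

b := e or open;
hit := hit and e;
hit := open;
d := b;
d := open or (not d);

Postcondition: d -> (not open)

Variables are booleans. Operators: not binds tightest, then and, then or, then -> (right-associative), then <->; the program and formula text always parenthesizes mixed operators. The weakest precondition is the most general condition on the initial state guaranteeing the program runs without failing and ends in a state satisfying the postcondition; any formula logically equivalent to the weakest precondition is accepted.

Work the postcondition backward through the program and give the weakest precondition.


Working backward. After the program, d -> (not open) must hold.
Before d := open or (not d): (open or (not d)) -> (not open)
Before d := b: (open or (not b)) -> (not open)
Before hit := open: (open or (not b)) -> (not open)
Before hit := hit and e: (open or (not b)) -> (not open)
Before b := e or open: (open or (not (e or open))) -> (not open)
Answer: WP = (open or (not (e or open))) -> (not open)


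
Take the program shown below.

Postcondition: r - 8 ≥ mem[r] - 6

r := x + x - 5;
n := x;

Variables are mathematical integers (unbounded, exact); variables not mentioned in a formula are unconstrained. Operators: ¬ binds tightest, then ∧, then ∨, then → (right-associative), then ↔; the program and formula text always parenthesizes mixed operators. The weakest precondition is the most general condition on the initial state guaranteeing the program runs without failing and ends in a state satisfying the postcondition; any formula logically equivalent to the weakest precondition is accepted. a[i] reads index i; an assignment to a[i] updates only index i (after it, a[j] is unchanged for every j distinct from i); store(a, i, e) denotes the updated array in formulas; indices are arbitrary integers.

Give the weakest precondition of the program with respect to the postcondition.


Working backward. After the program, the postcondition r - 8 ≥ mem[r] - 6 must hold; in canonical form it is r ≥ mem[r] + 2.
Before n := x: r ≥ mem[r] + 2
Before r := x + x - 5: 2*x ≥ mem[2*x - 5] + 7
Answer: WP = 2*x ≥ mem[2*x - 5] + 7


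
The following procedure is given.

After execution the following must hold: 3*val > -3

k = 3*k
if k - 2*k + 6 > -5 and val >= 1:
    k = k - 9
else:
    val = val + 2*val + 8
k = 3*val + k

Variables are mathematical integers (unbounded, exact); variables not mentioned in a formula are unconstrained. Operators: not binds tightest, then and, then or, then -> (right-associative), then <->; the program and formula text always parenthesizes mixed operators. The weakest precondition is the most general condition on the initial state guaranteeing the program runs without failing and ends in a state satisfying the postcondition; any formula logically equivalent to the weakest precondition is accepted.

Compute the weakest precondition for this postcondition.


Working backward. After the program, 3*val > -3 must hold.
Before k := 3*val + k: 3*val > -3
Then branch requires 3*val > -3; else branch requires 9*val > -27.
Before the if: ((k < 11 and val >= 1) -> 3*val > -3) and ((not (k < 11 and val >= 1)) -> 9*val > -27)
Before k := 3*k: ((3*k < 11 and val >= 1) -> 3*val > -3) and ((not (3*k < 11 and val >= 1)) -> 9*val > -27)
Answer: WP = ((3*k < 11 and val >= 1) -> 3*val > -3) and ((not (3*k < 11 and val >= 1)) -> 9*val > -27)


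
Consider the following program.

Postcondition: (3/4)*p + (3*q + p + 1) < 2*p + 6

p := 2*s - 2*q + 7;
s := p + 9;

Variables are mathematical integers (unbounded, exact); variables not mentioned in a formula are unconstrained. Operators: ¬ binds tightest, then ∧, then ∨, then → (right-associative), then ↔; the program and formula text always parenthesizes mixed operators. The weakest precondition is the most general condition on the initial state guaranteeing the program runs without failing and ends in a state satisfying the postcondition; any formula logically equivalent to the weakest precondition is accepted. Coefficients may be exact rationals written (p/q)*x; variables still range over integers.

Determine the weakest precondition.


Working backward. After the program, the postcondition (3/4)*p + (3*q + p + 1) < 2*p + 6 must hold; in canonical form it is 3*q < (1/4)*p + 5.
Before s := p + 9: 3*q < (1/4)*p + 5
Before p := 2*s - 2*q + 7: (7/2)*q < (1/2)*s + 27/4
Answer: WP = (7/2)*q < (1/2)*s + 27/4


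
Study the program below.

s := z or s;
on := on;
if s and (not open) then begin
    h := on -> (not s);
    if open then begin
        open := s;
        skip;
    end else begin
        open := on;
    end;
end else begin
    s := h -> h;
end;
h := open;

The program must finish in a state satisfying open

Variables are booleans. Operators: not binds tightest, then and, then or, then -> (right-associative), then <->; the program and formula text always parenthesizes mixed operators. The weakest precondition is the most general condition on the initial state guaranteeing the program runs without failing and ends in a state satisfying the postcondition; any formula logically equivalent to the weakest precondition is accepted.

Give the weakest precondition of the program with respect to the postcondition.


Working backward. After the program, open must hold.
Before h := open: open
Then branch requires (open -> s) and ((not open) -> on); else branch requires open.
Before the if: ((s and (not open)) -> ((open -> s) and ((not open) -> on))) and ((not (s and (not open))) -> open)
Before on := on: ((s and (not open)) -> ((open -> s) and ((not open) -> on))) and ((not (s and (not open))) -> open)
Before s := z or s: (((z or s) and (not open)) -> ((open -> (z or s)) and ((not open) -> on))) and ((not ((z or s) and (not open))) -> open)
Answer: WP = (((z or s) and (not open)) -> ((open -> (z or s)) and ((not open) -> on))) and ((not ((z or s) and (not open))) -> open)


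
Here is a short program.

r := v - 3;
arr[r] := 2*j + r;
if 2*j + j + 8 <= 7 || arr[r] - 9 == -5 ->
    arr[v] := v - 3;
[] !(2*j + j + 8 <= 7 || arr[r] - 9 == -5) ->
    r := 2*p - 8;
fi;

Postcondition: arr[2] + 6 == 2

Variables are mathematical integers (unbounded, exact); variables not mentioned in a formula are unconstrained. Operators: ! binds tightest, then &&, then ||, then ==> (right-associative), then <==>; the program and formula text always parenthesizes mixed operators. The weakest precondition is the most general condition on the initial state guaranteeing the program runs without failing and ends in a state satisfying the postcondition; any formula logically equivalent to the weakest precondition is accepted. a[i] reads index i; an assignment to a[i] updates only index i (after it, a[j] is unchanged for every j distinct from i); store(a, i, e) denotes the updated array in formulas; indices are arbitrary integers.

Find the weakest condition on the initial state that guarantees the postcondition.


Working backward. After the program, the postcondition arr[2] + 6 == 2 must hold; in canonical form it is arr[2] == -4.
Then branch requires store(arr, v, v - 3)[2] == -4; else branch requires arr[2] == -4.
Before the if: ((3*j <= -1 || arr[r] == 4) ==> store(arr, v, v - 3)[2] == -4) && ((!(3*j <= -1 || arr[r] == 4)) ==> arr[2] == -4)
Before arr[r] := 2*j + r: ((3*j <= -1 || store(arr, r, 2*j + r)[r] == 4) ==> store(store(arr, r, 2*j + r), v, v - 3)[2] == -4) && ((!(3*j <= -1 || store(arr, r, 2*j + r)[r] == 4)) ==> store(arr, r, 2*j + r)[2] == -4)
Before r := v - 3: ((3*j <= -1 || store(arr, v - 3, 2*j + v - 3)[v - 3] == 4) ==> store(store(arr, v - 3, 2*j + v - 3), v, v - 3)[2] == -4) && ((!(3*j <= -1 || store(arr, v - 3, 2*j + v - 3)[v - 3] == 4)) ==> store(arr, v - 3, 2*j + v - 3)[2] == -4)
Answer: WP = ((3*j <= -1 || store(arr, v - 3, 2*j + v - 3)[v - 3] == 4) ==> store(store(arr, v - 3, 2*j + v - 3), v, v - 3)[2] == -4) && ((!(3*j <= -1 || store(arr, v - 3, 2*j + v - 3)[v - 3] == 4)) ==> store(arr, v - 3, 2*j + v - 3)[2] == -4)


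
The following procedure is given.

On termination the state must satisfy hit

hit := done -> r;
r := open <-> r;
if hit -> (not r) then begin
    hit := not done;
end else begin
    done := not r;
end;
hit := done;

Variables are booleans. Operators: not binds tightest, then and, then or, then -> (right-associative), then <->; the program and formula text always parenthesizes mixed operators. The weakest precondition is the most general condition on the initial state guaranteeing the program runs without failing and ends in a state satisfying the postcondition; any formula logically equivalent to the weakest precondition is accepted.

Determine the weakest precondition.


Working backward. After the program, hit must hold.
Before hit := done: done
Then branch requires done; else branch requires not r.
Before the if: ((hit -> (not r)) -> done) and ((not (hit -> (not r))) -> (not r))
Before r := open <-> r: ((hit -> (not (open <-> r))) -> done) and ((not (hit -> (not (open <-> r)))) -> (not (open <-> r)))
Before hit := done -> r: (((done -> r) -> (not (open <-> r))) -> done) and ((not ((done -> r) -> (not (open <-> r)))) -> (not (open <-> r)))
Answer: WP = (((done -> r) -> (not (open <-> r))) -> done) and ((not ((done -> r) -> (not (open <-> r)))) -> (not (open <-> r)))


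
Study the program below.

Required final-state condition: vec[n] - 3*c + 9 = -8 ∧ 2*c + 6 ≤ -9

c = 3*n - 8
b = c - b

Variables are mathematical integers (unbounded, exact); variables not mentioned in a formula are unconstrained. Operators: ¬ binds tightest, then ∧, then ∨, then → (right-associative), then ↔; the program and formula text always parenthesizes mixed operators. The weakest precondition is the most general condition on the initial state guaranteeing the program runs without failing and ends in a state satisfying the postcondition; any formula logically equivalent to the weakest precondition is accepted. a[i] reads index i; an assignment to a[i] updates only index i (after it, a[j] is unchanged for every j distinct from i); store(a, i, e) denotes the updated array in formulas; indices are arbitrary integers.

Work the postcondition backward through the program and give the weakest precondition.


Working backward. After the program, the postcondition vec[n] - 3*c + 9 = -8 ∧ 2*c + 6 ≤ -9 must hold; in canonical form it is vec[n] = 3*c - 17 ∧ 2*c ≤ -15.
Before b := c - b: vec[n] = 3*c - 17 ∧ 2*c ≤ -15
Before c := 3*n - 8: vec[n] = 9*n - 41 ∧ 6*n ≤ 1
Answer: WP = vec[n] = 9*n - 41 ∧ 6*n ≤ 1
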